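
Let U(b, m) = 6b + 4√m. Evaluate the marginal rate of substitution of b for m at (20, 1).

MU_b = 6, MU_m = 4/(2√m).
MRS = 6 ÷ (4/(2√m)).
At (20, 1): MRS = 3.
So at (20, 1) the consumer would give up 3 units of m for one more unit of b.

MRS = 3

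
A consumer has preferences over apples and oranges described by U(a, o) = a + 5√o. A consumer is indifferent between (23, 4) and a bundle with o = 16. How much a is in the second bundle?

U(23, 4) = 33.
Set U(a, 16) = 33 and solve.
With o = 16: √16 = 4, so a = 33 − 5·4 = 13.
Check: U(13, 16) = 33.

a = 13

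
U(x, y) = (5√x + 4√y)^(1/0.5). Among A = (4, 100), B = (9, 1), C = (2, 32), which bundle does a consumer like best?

Evaluate utility at each bundle:
U(A) = 2500.000.
U(B) = 361.000.
U(C) = 882.000.
Highest utility is A, so A ≻ C ≻ B.

Bundle A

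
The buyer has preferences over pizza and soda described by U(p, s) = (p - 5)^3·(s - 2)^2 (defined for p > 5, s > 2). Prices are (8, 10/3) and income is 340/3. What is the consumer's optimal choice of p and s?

MU_p = 3·(p−5)^2·(s−2)^2, MU_s = 2·(p−5)^3·(s−2).
MRS = (3/2)·(s−2)/(p−5).
Tangency: set MRS = p_p/p_s = 8/(10/3) = 2.4.
So (3/2)·(s − 2)/(p − 5) = 2.4, i.e. (s − 2) = 1.6·(p − 5).
Rewrite the budget in excess-of-subsistence terms: 8·(p − 5) + (10/3)·(s − 2) = 340/3 − 8·5 − (10/3)·2 = 200/3.
Substituting, (40/3)·(p − 5) = 200/3, so p − 5 = 5 and p* = 10.
Then s − 2 = 1.6·5 = 8, so s* = 10.

p* = 10, s* = 10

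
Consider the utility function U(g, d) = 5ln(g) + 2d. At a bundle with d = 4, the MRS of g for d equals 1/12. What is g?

MU_g = 5/g, MU_d = 2.
MRS = 5/g ÷ 2.
MRS depends only on g: 2.5/g = 1/12 ⇒ g = 2.5/(1/12) = 30.

g = 30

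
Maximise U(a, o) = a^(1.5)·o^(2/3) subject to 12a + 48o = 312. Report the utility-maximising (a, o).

a* = 18, o* = 2

MU_a = 1.5·√a·o^(2/3) and MU_o = 2/3·a^(1.5)·o^(-1/3).
MRS = MU_a/MU_o = (2.25)·o/a.
Tangency: set MRS = p_a/p_o = 12/48 = 0.25.
So (2.25)·o/a = 0.25, i.e. o = (1/9)·a.
Substitute into the budget 12·a + 48·o = 312: (52/3)·a = 312, so a* = 18.
Then o* = (1/9)·18 = 2.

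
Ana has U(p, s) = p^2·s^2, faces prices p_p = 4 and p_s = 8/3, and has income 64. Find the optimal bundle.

MU_p = 2·p·s^2 and MU_s = 2·p^2·s.
MRS = MU_p/MU_s = s/p.
Tangency: set MRS = p_p/p_s = 4/(8/3) = 1.5.
So s/p = 1.5, i.e. s = 1.5·p.
Substitute into the budget 4·p + (8/3)·s = 64: 8·p = 64, so p* = 8.
Then s* = 1.5·8 = 12.

p* = 8, s* = 12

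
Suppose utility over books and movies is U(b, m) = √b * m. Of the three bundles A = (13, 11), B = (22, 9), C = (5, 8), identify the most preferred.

Evaluate utility at each bundle:
U(A) = 39.661.
U(B) = 42.214.
U(C) = 17.889.
Highest utility is B, so B ≻ A ≻ C.

Bundle B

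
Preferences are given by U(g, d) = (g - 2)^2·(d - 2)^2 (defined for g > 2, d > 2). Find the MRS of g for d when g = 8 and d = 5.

MU_g = 2·(g−2)·(d−2)^2, MU_d = 2·(g−2)^2·(d−2).
MRS = (d−2)/(g−2).
At (8, 5): MRS = 0.5.
That is, one extra unit of g is worth 0.5 units of d at the margin.

MRS = 0.5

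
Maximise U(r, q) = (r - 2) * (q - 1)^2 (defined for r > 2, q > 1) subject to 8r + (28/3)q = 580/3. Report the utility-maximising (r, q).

r* = 9, q* = 13

MU_r = (q−1)^2, MU_q = 2·(r−2)·(q−1).
MRS = (1/2)·(q−1)/(r−2).
Tangency: set MRS = p_r/p_q = 8/(28/3) = 6/7.
So (1/2)·(q − 1)/(r − 2) = 6/7, i.e. (q − 1) = (12/7)·(r − 2).
Rewrite the budget in excess-of-subsistence terms: 8·(r − 2) + (28/3)·(q − 1) = 580/3 − 8·2 − (28/3)·1 = 168.
Substituting, 24·(r − 2) = 168, so r − 2 = 7 and r* = 9.
Then q − 1 = (12/7)·7 = 12, so q* = 13.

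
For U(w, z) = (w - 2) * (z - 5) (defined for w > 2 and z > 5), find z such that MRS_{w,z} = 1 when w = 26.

z = 29

MU_w = (z−5), MU_z = (w−2).
MRS = (z−5)/(w−2).
Substitute w = 26: MRS = (z − 5)/24. Setting this equal to 1 gives z − 5 = 1·24 = 24, so z = 29.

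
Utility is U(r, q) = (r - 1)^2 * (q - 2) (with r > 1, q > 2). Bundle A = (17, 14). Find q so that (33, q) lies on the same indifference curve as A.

U(17, 14) = 3072.
Set U(33, q) = 3072 and solve.
With r = 33: (33 − 1)^2 = 1024, so (q − 2) = 3072/1024 = 3.
So q = 2 + 3 = 5.
Check: U(33, 5) = 3072.

q = 5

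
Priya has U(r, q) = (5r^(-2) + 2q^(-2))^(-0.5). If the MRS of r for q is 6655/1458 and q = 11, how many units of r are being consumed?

For CES with ρ = -2, MRS = (5/2)·(q/r)^3.
Setting (5/2)·(11/r)^3 = 6655/1458 gives (11/r)^3 = 1331/729, so 11/r = 11/9 and r = 9.

r = 9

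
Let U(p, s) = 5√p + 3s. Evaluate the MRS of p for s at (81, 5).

MRS = 5/54

MU_p = 5/(2√p), MU_s = 3.
MRS = 5/(2√p) ÷ 3.
At (81, 5): MRS = 5/54.
So at (81, 5) the consumer would give up 5/54 units of s for one more unit of p.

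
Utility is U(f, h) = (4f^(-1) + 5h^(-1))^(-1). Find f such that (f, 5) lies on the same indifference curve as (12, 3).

U depends on (f, h) only through S = 4f^(-1) + 5h^(-1), so equal utility means equal S. At (12, 3): S = 2.
With h = 5: 5·5^(-1) = 1, so 4f^(-1) = 2 − 1 = 1, i.e. f^(-1) = 0.25.
Hence f = 1/0.25 = 4.
Check: U(4, 5) = 0.5.

f = 4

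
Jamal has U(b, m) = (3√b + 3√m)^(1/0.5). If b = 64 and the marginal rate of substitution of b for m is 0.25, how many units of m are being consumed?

m = 4

For CES with ρ = 0.5, MRS = √(m/b).
Setting √(m/64) = 0.25 gives m/64 = 1/16 and m = 4.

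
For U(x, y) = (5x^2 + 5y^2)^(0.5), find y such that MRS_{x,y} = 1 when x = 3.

For CES with ρ = 2, MRS = (y/x)^(-1).
Setting (y/3)^(-1) = 1 gives y/3 = 1 and y = 3.

y = 3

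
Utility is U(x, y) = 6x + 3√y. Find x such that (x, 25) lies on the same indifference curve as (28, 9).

U(28, 9) = 177.
Set U(x, 25) = 177 and solve.
With y = 25: √25 = 5, so 6x = 177 − 3·5 = 162 and x = 27.
Check: U(27, 25) = 177.

x = 27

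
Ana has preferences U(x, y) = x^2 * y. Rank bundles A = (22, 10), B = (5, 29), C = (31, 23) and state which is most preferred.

Bundle C

Evaluate utility at each bundle:
U(A) = 4840.
U(B) = 725.
U(C) = 22103.
Highest utility is C, so C ≻ A ≻ B.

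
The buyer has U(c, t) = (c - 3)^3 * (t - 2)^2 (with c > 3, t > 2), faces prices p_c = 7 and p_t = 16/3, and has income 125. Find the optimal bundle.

MU_c = 3·(c−3)^2·(t−2)^2, MU_t = 2·(c−3)^3·(t−2).
MRS = (3/2)·(t−2)/(c−3).
Tangency: set MRS = p_c/p_t = 7/(16/3) = 21/16.
So (3/2)·(t − 2)/(c − 3) = 21/16, i.e. (t − 2) = 0.875·(c − 3).
Rewrite the budget in excess-of-subsistence terms: 7·(c − 3) + (16/3)·(t − 2) = 125 − 7·3 − (16/3)·2 = 280/3.
Substituting, (35/3)·(c − 3) = 280/3, so c − 3 = 8 and c* = 11.
Then t − 2 = 0.875·8 = 7, so t* = 9.

c* = 11, t* = 9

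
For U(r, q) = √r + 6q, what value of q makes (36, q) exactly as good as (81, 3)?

U(81, 3) = 27.
Set U(36, q) = 27 and solve.
With r = 36: √36 = 6, so 6q = 27 − 6 = 21 and q = 3.5.
Check: U(36, 3.5) = 27.

q = 3.5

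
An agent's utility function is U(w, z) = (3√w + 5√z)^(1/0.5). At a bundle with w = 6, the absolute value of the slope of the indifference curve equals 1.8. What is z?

z = 54

For CES with ρ = 0.5, MRS = (3/5)·√(z/w).
Setting (3/5)·√(z/6) = 1.8 gives √(z/6) = 3, so z/6 = 9 and z = 54.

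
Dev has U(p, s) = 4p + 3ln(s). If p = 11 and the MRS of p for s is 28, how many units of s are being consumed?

s = 21

MU_p = 4, MU_s = 3/s.
MRS = 4 ÷ (3/s).
MRS depends only on s: (4/3)·s = 28 ⇒ s = 28/(4/3) = 21.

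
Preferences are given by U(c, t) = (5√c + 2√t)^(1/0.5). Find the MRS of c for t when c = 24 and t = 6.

MRS = 1.25

For CES with ρ = 0.5, MRS = (5/2)·√(t/c).
At (24, 6): MRS = 1.25.
That is, one extra unit of c is worth 1.25 units of t at the margin.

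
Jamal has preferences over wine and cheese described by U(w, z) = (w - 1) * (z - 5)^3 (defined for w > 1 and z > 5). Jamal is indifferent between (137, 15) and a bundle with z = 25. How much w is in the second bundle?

U(137, 15) = 136000.
Set U(w, 25) = 136000 and solve.
With z = 25: (25 − 5)^3 = 8000, so (w − 1) = 136000/8000 = 17.
So w = 1 + 17 = 18.
Check: U(18, 25) = 136000.

w = 18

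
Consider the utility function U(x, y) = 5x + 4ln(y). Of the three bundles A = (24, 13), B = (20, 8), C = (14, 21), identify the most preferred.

Evaluate utility at each bundle:
U(A) = 130.260.
U(B) = 108.318.
U(C) = 82.178.
Highest utility is A, so A ≻ B ≻ C.

Bundle A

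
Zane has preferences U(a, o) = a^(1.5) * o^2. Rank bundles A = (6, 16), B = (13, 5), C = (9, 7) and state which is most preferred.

Bundle A

Evaluate utility at each bundle:
U(A) = 3762.416.
U(B) = 1171.804.
U(C) = 1323.000.
Highest utility is A, so A ≻ C ≻ B.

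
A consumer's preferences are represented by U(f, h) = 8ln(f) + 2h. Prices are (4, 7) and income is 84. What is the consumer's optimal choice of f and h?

MU_f = 8/f, MU_h = 2.
MRS = 8/f ÷ 2.
Tangency: set MRS = p_f/p_h = 4/7.
MRS depends only on f: 4/f = 4/7 ⇒ f* = 4/(4/7) = 7.
From the budget, 7·h = 84 − 4·7 = 56, so h* = 8.

f* = 7, h* = 8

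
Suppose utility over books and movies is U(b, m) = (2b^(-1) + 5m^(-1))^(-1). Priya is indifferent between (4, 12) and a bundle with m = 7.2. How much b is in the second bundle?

U depends on (b, m) only through S = 2b^(-1) + 5m^(-1), so equal utility means equal S. At (4, 12): S = 11/12.
With m = 7.2: 5·7.2^(-1) = 25/36, so 2b^(-1) = 11/12 − 25/36 = 2/9, i.e. b^(-1) = 1/9.
Hence b = 1/(1/9) = 9.
Check: U(9, 7.2) = 1.0909.

b = 9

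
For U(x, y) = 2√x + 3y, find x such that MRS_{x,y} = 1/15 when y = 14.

MU_x = 2/(2√x), MU_y = 3.
MRS = 2/(2√x) ÷ 3.
MRS depends only on x: (1/3)/√x = 1/15 ⇒ √x = (1/3)/(1/15) = 5 ⇒ x = 25.

x = 25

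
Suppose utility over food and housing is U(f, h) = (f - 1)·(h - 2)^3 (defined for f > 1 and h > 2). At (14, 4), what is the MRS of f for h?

MU_f = (h−2)^3, MU_h = 3·(f−1)·(h−2)^2.
MRS = (1/3)·(h−2)/(f−1).
At (14, 4): MRS = 2/39.
The indifference curve has slope −2/39 at this bundle.

MRS = 2/39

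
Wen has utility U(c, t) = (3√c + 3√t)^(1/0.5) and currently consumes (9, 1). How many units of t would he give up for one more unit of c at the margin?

MRS = 1/3

For CES with ρ = 0.5, MRS = √(t/c).
At (9, 1): MRS = 1/3.
So at (9, 1) the consumer would give up 1/3 units of t for one more unit of c.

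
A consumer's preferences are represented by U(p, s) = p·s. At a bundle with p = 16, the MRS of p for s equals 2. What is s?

MU_p = s and MU_s = p.
MRS = MU_p/MU_s = s/p.
Substitute p = 16: MRS = s/16. Setting s/16 = 2 gives s = 2·16 = 32.

s = 32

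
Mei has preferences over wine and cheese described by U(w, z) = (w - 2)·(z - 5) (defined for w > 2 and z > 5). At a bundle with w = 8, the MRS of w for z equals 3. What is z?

z = 23

MU_w = (z−5), MU_z = (w−2).
MRS = (z−5)/(w−2).
Substitute w = 8: MRS = (z − 5)/6. Setting this equal to 3 gives z − 5 = 3·6 = 18, so z = 23.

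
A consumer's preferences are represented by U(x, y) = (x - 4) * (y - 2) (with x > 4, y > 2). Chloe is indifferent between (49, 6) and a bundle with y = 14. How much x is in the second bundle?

x = 19

U(49, 6) = 180.
Set U(x, 14) = 180 and solve.
With y = 14: (14 − 2) = 12, so (x − 4) = 180/12 = 15.
So x = 4 + 15 = 19.
Check: U(19, 14) = 180.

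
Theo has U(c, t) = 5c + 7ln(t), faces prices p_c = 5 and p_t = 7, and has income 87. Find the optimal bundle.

c* = 16, t* = 1

MU_c = 5, MU_t = 7/t.
MRS = 5 ÷ (7/t).
Tangency: set MRS = p_c/p_t = 5/7.
MRS depends only on t: (5/7)·t = 5/7 ⇒ t* = (5/7)/(5/7) = 1.
From the budget, 5·c = 87 − 7·1 = 80, so c* = 16.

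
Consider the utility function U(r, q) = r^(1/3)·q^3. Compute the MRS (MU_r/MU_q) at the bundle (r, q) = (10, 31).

MRS = 31/90

MU_r = 1/3·r^(-2/3)·q^3 and MU_q = 3·r^(1/3)·q^2.
MRS = MU_r/MU_q = (1/9)·q/r.
At (10, 31): MRS = 31/90.
That is, one extra unit of r is worth 31/90 units of q at the margin.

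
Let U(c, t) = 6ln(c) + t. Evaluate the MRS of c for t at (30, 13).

MU_c = 6/c, MU_t = 1.
MRS = 6/c ÷ 1.
At (30, 13): MRS = 0.2.
The indifference curve has slope −0.2 at this bundle.

MRS = 0.2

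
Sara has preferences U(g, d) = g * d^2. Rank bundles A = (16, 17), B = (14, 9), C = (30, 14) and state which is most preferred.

Bundle C

Evaluate utility at each bundle:
U(A) = 4624.
U(B) = 1134.
U(C) = 5880.
Highest utility is C, so C ≻ A ≻ B.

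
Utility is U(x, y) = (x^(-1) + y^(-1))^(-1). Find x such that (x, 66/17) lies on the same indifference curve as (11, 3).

U depends on (x, y) only through S = x^(-1) + y^(-1), so equal utility means equal S. At (11, 3): S = 14/33.
With y = 66/17: (66/17)^(-1) = 17/66, so x^(-1) = 14/33 − 17/66 = 1/6.
Hence x = 1/(1/6) = 6.
Check: U(6, 66/17) = 2.3571.

x = 6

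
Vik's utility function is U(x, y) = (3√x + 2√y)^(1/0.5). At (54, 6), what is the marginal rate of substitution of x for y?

MRS = 0.5

For CES with ρ = 0.5, MRS = (3/2)·√(y/x).
At (54, 6): MRS = 0.5.
So at (54, 6) the consumer would give up 0.5 units of y for one more unit of x.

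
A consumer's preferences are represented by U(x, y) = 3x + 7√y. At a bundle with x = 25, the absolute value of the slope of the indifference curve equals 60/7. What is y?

MU_x = 3, MU_y = 7/(2√y).
MRS = 3 ÷ (7/(2√y)).
MRS depends only on y: (6/7)·√y = 60/7 ⇒ √y = (60/7)/(6/7) = 10 ⇒ y = 100.

y = 100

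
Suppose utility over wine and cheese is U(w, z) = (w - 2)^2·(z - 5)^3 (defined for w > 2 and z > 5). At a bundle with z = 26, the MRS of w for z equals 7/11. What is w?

MU_w = 2·(w−2)·(z−5)^3, MU_z = 3·(w−2)^2·(z−5)^2.
MRS = (2/3)·(z−5)/(w−2).
Substitute z = 26: MRS = 14/(w − 2). Setting this equal to 7/11 gives w − 2 = 14/(7/11) = 22, so w = 24.

w = 24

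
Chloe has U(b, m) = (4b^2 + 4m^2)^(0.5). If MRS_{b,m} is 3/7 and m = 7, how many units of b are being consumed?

For CES with ρ = 2, MRS = (m/b)^(-1).
Setting (7/b)^(-1) = 3/7 gives 7/b = 7/3 and b = 3.

b = 3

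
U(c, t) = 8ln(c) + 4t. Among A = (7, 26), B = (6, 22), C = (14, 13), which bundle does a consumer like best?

Evaluate utility at each bundle:
U(A) = 119.567.
U(B) = 102.334.
U(C) = 73.112.
Highest utility is A, so A ≻ B ≻ C.

Bundle A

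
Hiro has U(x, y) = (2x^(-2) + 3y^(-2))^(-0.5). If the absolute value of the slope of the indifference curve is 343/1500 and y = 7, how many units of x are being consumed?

For CES with ρ = -2, MRS = (2/3)·(y/x)^3.
Setting (2/3)·(7/x)^3 = 343/1500 gives (7/x)^3 = 343/1000, so 7/x = 0.7 and x = 10.

x = 10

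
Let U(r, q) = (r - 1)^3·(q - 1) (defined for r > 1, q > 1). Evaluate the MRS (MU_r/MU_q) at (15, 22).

MU_r = 3·(r−1)^2·(q−1), MU_q = (r−1)^3.
MRS = (3/1)·(q−1)/(r−1).
At (15, 22): MRS = 4.5.
The indifference curve has slope −4.5 at this bundle.

MRS = 4.5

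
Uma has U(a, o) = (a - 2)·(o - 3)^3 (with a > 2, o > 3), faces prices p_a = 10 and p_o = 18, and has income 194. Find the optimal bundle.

MU_a = (o−3)^3, MU_o = 3·(a−2)·(o−3)^2.
MRS = (1/3)·(o−3)/(a−2).
Tangency: set MRS = p_a/p_o = 10/18 = 5/9.
So (1/3)·(o − 3)/(a − 2) = 5/9, i.e. (o − 3) = (5/3)·(a − 2).
Rewrite the budget in excess-of-subsistence terms: 10·(a − 2) + 18·(o − 3) = 194 − 10·2 − 18·3 = 120.
Substituting, 40·(a − 2) = 120, so a − 2 = 3 and a* = 5.
Then o − 3 = (5/3)·3 = 5, so o* = 8.

a* = 5, o* = 8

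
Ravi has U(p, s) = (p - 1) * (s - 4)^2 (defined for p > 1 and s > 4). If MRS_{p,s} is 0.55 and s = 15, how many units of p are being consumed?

p = 11

MU_p = (s−4)^2, MU_s = 2·(p−1)·(s−4).
MRS = (1/2)·(s−4)/(p−1).
Substitute s = 15: MRS = 5.5/(p − 1). Setting this equal to 0.55 gives p − 1 = 5.5/0.55 = 10, so p = 11.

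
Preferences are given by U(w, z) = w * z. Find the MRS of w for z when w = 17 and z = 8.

MRS = 8/17

MU_w = z and MU_z = w.
MRS = MU_w/MU_z = z/w.
At (17, 8): MRS = 8/17.
The indifference curve has slope −8/17 at this bundle.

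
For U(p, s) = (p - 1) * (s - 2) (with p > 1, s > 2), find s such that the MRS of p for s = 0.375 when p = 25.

s = 11

MU_p = (s−2), MU_s = (p−1).
MRS = (s−2)/(p−1).
Substitute p = 25: MRS = (s − 2)/24. Setting this equal to 0.375 gives s − 2 = 0.375·24 = 9, so s = 11.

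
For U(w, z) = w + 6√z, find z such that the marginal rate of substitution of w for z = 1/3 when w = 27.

MU_w = 1, MU_z = 6/(2√z).
MRS = 1 ÷ (6/(2√z)).
MRS depends only on z: (1/3)·√z = 1/3 ⇒ √z = (1/3)/(1/3) = 1 ⇒ z = 1.

z = 1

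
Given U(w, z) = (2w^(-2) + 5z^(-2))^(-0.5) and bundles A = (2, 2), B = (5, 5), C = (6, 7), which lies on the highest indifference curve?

Evaluate utility at each bundle:
U(A) = 0.756.
U(B) = 1.890.
U(C) = 2.519.
Highest utility is C, so C ≻ B ≻ A.

Bundle C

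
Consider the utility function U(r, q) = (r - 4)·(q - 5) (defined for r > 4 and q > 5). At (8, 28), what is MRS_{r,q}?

MRS = 5.75

MU_r = (q−5), MU_q = (r−4).
MRS = (q−5)/(r−4).
At (8, 28): MRS = 5.75.
So at (8, 28) the consumer would give up 5.75 units of q for one more unit of r.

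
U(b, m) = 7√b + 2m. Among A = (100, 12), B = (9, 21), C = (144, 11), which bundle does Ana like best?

Evaluate utility at each bundle:
U(A) = 94.000.
U(B) = 63.000.
U(C) = 106.000.
Highest utility is C, so C ≻ A ≻ B.

Bundle C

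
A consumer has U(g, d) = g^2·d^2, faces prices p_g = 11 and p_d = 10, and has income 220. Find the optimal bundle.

g* = 10, d* = 11

MU_g = 2·g·d^2 and MU_d = 2·g^2·d.
MRS = MU_g/MU_d = d/g.
Tangency: set MRS = p_g/p_d = 11/10 = 1.1.
So d/g = 1.1, i.e. d = 1.1·g.
Substitute into the budget 11·g + 10·d = 220: 22·g = 220, so g* = 10.
Then d* = 1.1·10 = 11.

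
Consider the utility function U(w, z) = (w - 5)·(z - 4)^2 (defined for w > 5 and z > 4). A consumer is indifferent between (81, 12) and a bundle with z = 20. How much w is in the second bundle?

U(81, 12) = 4864.
Set U(w, 20) = 4864 and solve.
With z = 20: (20 − 4)^2 = 256, so (w − 5) = 4864/256 = 19.
So w = 5 + 19 = 24.
Check: U(24, 20) = 4864.

w = 24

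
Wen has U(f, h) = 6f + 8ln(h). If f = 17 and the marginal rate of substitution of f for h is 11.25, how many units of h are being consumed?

MU_f = 6, MU_h = 8/h.
MRS = 6 ÷ (8/h).
MRS depends only on h: 0.75·h = 11.25 ⇒ h = 11.25/0.75 = 15.

h = 15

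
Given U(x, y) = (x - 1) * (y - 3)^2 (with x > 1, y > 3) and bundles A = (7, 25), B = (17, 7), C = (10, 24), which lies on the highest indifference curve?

Bundle C

Evaluate utility at each bundle:
U(A) = 2904.
U(B) = 256.
U(C) = 3969.
Highest utility is C, so C ≻ A ≻ B.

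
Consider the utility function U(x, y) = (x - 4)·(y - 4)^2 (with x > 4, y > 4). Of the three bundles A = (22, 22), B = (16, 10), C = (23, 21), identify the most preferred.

Bundle A

Evaluate utility at each bundle:
U(A) = 5832.
U(B) = 432.
U(C) = 5491.
Highest utility is A, so A ≻ C ≻ B.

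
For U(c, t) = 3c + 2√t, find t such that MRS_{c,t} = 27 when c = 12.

t = 81

MU_c = 3, MU_t = 2/(2√t).
MRS = 3 ÷ (2/(2√t)).
MRS depends only on t: 3·√t = 27 ⇒ √t = 27/3 = 9 ⇒ t = 81.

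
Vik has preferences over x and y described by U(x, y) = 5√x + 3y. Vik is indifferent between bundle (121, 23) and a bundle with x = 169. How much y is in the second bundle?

y = 59/3

U(121, 23) = 124.
Set U(169, y) = 124 and solve.
With x = 169: √169 = 13, so 3y = 124 − 5·13 = 59 and y = 59/3.
Check: U(169, 59/3) = 124.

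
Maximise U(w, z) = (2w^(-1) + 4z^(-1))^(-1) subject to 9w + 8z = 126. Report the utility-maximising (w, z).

For CES with ρ = -1, MRS = (2/4)·(z/w)^2.
Tangency: set MRS = p_w/p_z = 9/8 = 1.125.
So (z/w)^2 = 2.25; taking the square root, z/w = 1.5, i.e. z = 1.5·w.
Substitute into the budget 9·w + 8·z = 126: 21·w = 126, so w* = 6 and z* = 1.5·6 = 9.

w* = 6, z* = 9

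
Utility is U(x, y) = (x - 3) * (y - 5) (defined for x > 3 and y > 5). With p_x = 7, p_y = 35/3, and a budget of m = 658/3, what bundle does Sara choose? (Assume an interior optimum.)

x* = 13, y* = 11

MU_x = (y−5), MU_y = (x−3).
MRS = (y−5)/(x−3).
Tangency: set MRS = p_x/p_y = 7/(35/3) = 0.6.
So (y − 5)/(x − 3) = 0.6, i.e. (y − 5) = 0.6·(x − 3).
Rewrite the budget in excess-of-subsistence terms: 7·(x − 3) + (35/3)·(y − 5) = 658/3 − 7·3 − (35/3)·5 = 140.
Substituting, 14·(x − 3) = 140, so x − 3 = 10 and x* = 13.
Then y − 5 = 0.6·10 = 6, so y* = 11.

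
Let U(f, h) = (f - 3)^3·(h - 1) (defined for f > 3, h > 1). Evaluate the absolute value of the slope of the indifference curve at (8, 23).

MU_f = 3·(f−3)^2·(h−1), MU_h = (f−3)^3.
MRS = (3/1)·(h−1)/(f−3).
At (8, 23): MRS = 13.2.
So at (8, 23) the consumer would give up 13.2 units of h for one more unit of f.

MRS = 13.2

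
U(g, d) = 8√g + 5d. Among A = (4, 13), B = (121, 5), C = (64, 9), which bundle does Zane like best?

Bundle B

Evaluate utility at each bundle:
U(A) = 81.000.
U(B) = 113.000.
U(C) = 109.000.
Highest utility is B, so B ≻ C ≻ A.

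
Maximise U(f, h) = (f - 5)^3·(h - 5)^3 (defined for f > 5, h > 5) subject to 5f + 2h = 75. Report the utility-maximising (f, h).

MU_f = 3·(f−5)^2·(h−5)^3, MU_h = 3·(f−5)^3·(h−5)^2.
MRS = (h−5)/(f−5).
Tangency: set MRS = p_f/p_h = 5/2 = 2.5.
So (h − 5)/(f − 5) = 2.5, i.e. (h − 5) = 2.5·(f − 5).
Rewrite the budget in excess-of-subsistence terms: 5·(f − 5) + 2·(h − 5) = 75 − 5·5 − 2·5 = 40.
Substituting, 10·(f − 5) = 40, so f − 5 = 4 and f* = 9.
Then h − 5 = 2.5·4 = 10, so h* = 15.

f* = 9, h* = 15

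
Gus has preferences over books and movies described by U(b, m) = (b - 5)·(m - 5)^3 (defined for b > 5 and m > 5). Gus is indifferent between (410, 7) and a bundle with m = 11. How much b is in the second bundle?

b = 20

U(410, 7) = 3240.
Set U(b, 11) = 3240 and solve.
With m = 11: (11 − 5)^3 = 216, so (b − 5) = 3240/216 = 15.
So b = 5 + 15 = 20.
Check: U(20, 11) = 3240.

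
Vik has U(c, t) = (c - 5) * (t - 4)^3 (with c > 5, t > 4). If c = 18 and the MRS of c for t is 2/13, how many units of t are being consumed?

t = 10

MU_c = (t−4)^3, MU_t = 3·(c−5)·(t−4)^2.
MRS = (1/3)·(t−4)/(c−5).
Substitute c = 18: MRS = (t − 4)/39. Setting this equal to 2/13 gives t − 4 = (2/13)·39 = 6, so t = 10.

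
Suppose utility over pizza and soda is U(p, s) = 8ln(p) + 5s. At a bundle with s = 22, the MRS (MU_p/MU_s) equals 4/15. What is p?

MU_p = 8/p, MU_s = 5.
MRS = 8/p ÷ 5.
MRS depends only on p: 1.6/p = 4/15 ⇒ p = 1.6/(4/15) = 6.

p = 6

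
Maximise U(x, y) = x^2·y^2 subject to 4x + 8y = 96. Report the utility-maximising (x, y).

x* = 12, y* = 6

MU_x = 2·x·y^2 and MU_y = 2·x^2·y.
MRS = MU_x/MU_y = y/x.
Tangency: set MRS = p_x/p_y = 4/8 = 0.5.
So y/x = 0.5, i.e. y = 0.5·x.
Substitute into the budget 4·x + 8·y = 96: 8·x = 96, so x* = 12.
Then y* = 0.5·12 = 6.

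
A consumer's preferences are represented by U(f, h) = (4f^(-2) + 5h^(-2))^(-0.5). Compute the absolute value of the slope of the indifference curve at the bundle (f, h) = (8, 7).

MRS = 343/640

For CES with ρ = -2, MRS = (4/5)·(h/f)^3.
At (8, 7): MRS = 343/640.
That is, one extra unit of f is worth 343/640 units of h at the margin.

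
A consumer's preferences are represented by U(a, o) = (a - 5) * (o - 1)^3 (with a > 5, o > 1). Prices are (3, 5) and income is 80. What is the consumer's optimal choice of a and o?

MU_a = (o−1)^3, MU_o = 3·(a−5)·(o−1)^2.
MRS = (1/3)·(o−1)/(a−5).
Tangency: set MRS = p_a/p_o = 3/5 = 0.6.
So (1/3)·(o − 1)/(a − 5) = 0.6, i.e. (o − 1) = 1.8·(a − 5).
Rewrite the budget in excess-of-subsistence terms: 3·(a − 5) + 5·(o − 1) = 80 − 3·5 − 5·1 = 60.
Substituting, 12·(a − 5) = 60, so a − 5 = 5 and a* = 10.
Then o − 1 = 1.8·5 = 9, so o* = 10.

a* = 10, o* = 10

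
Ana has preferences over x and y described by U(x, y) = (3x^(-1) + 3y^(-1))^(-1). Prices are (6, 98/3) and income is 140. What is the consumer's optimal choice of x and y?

For CES with ρ = -1, MRS = (y/x)^2.
Tangency: set MRS = p_x/p_y = 6/(98/3) = 9/49.
So (y/x)^2 = 9/49; taking the square root, y/x = 3/7, i.e. y = (3/7)·x.
Substitute into the budget 6·x + (98/3)·y = 140: 20·x = 140, so x* = 7 and y* = (3/7)·7 = 3.

x* = 7, y* = 3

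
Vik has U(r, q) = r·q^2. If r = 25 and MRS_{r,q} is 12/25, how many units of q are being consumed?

q = 24

MU_r = q^2 and MU_q = 2·r·q.
MRS = MU_r/MU_q = (1/2)·q/r.
Substitute r = 25: MRS = q/50. Setting q/50 = 12/25 gives q = (12/25)·50 = 24.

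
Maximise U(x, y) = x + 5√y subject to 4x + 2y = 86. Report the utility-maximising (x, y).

x* = 9, y* = 25

MU_x = 1, MU_y = 5/(2√y).
MRS = 1 ÷ (5/(2√y)).
Tangency: set MRS = p_x/p_y = 4/2 = 2.
MRS depends only on y: 0.4·√y = 2 ⇒ √y = 2/0.4 = 5 ⇒ y* = 25.
From the budget, 4·x = 86 − 2·25 = 36, so x* = 9.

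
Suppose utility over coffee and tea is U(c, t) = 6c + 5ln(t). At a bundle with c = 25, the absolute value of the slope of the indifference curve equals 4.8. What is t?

t = 4

MU_c = 6, MU_t = 5/t.
MRS = 6 ÷ (5/t).
MRS depends only on t: 1.2·t = 4.8 ⇒ t = 4.8/1.2 = 4.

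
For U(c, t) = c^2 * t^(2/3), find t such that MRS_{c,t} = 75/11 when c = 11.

t = 25

MU_c = 2·c·t^(2/3) and MU_t = 2/3·c^2·t^(-1/3).
MRS = MU_c/MU_t = (3)·t/c.
Substitute c = 11: MRS = t/(11/3). Setting t/(11/3) = 75/11 gives t = (75/11)·(11/3) = 25.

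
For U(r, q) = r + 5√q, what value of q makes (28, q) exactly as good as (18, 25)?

U(18, 25) = 43.
Set U(28, q) = 43 and solve.
With r = 28: 5√q = 43 − 28 = 15, so √q = 3 and q = 9.
Check: U(28, 9) = 43.

q = 9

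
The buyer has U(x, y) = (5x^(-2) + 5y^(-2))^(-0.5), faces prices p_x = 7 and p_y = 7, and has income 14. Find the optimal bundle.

x* = 1, y* = 1

For CES with ρ = -2, MRS = (y/x)^3.
Tangency: set MRS = p_x/p_y = 7/7 = 1.
So (y/x)^3 = 1; taking the cube root, y/x = 1, i.e. y = x.
Substitute into the budget 7·x + 7·y = 14: 14·x = 14, so x* = 1 and y* = 1.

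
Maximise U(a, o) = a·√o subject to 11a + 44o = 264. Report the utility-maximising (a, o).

a* = 16, o* = 2

MU_a = √o and MU_o = 0.5·a·o^(-0.5).
MRS = MU_a/MU_o = (2)·o/a.
Tangency: set MRS = p_a/p_o = 11/44 = 0.25.
So (2)·o/a = 0.25, i.e. o = 0.125·a.
Substitute into the budget 11·a + 44·o = 264: 16.5·a = 264, so a* = 16.
Then o* = 0.125·16 = 2.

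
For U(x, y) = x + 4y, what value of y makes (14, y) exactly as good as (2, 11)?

U(2, 11) = 46.
Set U(14, y) = 46 and solve.
14 + 4y = 46 ⇒ 4y = 32 ⇒ y = 8.
Check: U(14, 8) = 46.

y = 8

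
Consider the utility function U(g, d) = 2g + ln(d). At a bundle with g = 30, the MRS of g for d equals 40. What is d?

d = 20

MU_g = 2, MU_d = 1/d.
MRS = 2 ÷ (1/d).
MRS depends only on d: 2·d = 40 ⇒ d = 40/2 = 20.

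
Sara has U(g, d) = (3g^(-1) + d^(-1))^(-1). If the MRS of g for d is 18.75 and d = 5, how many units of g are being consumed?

For CES with ρ = -1, MRS = (3/1)·(d/g)^2.
Setting (3/1)·(5/g)^2 = 18.75 gives (5/g)^2 = 6.25, so 5/g = 2.5 and g = 2.

g = 2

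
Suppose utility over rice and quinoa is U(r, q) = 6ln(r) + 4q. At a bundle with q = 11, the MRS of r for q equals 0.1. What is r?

r = 15

MU_r = 6/r, MU_q = 4.
MRS = 6/r ÷ 4.
MRS depends only on r: 1.5/r = 0.1 ⇒ r = 1.5/0.1 = 15.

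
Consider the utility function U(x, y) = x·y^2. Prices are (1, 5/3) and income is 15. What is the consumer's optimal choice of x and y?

MU_x = y^2 and MU_y = 2·x·y.
MRS = MU_x/MU_y = (1/2)·y/x.
Tangency: set MRS = p_x/p_y = 1/(5/3) = 0.6.
So (1/2)·y/x = 0.6, i.e. y = 1.2·x.
Substitute into the budget 1·x + (5/3)·y = 15: 3·x = 15, so x* = 5.
Then y* = 1.2·5 = 6.

x* = 5, y* = 6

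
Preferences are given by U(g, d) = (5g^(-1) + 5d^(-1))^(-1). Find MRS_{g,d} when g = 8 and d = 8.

MRS = 1

For CES with ρ = -1, MRS = (d/g)^2.
At (8, 8): MRS = 1.
That is, one extra unit of g is worth 1 units of d at the margin.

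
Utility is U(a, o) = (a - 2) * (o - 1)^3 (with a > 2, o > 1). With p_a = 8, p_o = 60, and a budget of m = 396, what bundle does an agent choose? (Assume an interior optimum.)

MU_a = (o−1)^3, MU_o = 3·(a−2)·(o−1)^2.
MRS = (1/3)·(o−1)/(a−2).
Tangency: set MRS = p_a/p_o = 8/60 = 2/15.
So (1/3)·(o − 1)/(a − 2) = 2/15, i.e. (o − 1) = 0.4·(a − 2).
Rewrite the budget in excess-of-subsistence terms: 8·(a − 2) + 60·(o − 1) = 396 − 8·2 − 60·1 = 320.
Substituting, 32·(a − 2) = 320, so a − 2 = 10 and a* = 12.
Then o − 1 = 0.4·10 = 4, so o* = 5.

a* = 12, o* = 5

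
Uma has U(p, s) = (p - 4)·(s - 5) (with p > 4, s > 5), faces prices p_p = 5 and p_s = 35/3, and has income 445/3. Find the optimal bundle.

p* = 11, s* = 8

MU_p = (s−5), MU_s = (p−4).
MRS = (s−5)/(p−4).
Tangency: set MRS = p_p/p_s = 5/(35/3) = 3/7.
So (s − 5)/(p − 4) = 3/7, i.e. (s − 5) = (3/7)·(p − 4).
Rewrite the budget in excess-of-subsistence terms: 5·(p − 4) + (35/3)·(s − 5) = 445/3 − 5·4 − (35/3)·5 = 70.
Substituting, 10·(p − 4) = 70, so p − 4 = 7 and p* = 11.
Then s − 5 = (3/7)·7 = 3, so s* = 8.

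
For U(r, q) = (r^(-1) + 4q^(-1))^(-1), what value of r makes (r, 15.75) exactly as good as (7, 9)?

U depends on (r, q) only through S = r^(-1) + 4q^(-1), so equal utility means equal S. At (7, 9): S = 37/63.
With q = 15.75: 4·15.75^(-1) = 16/63, so r^(-1) = 37/63 − 16/63 = 1/3.
Hence r = 1/(1/3) = 3.
Check: U(3, 15.75) = 1.7027.

r = 3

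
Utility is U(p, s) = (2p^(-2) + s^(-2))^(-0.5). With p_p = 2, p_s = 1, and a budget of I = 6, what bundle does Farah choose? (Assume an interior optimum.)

p* = 2, s* = 2

For CES with ρ = -2, MRS = (2/1)·(s/p)^3.
Tangency: set MRS = p_p/p_s = 2/1 = 2.
So (s/p)^3 = 1; taking the cube root, s/p = 1, i.e. s = p.
Substitute into the budget 2·p + 1·s = 6: 3·p = 6, so p* = 2 and s* = 2.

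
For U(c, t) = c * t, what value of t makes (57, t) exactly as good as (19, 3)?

t = 1

U(19, 3) = 57.
Set U(57, t) = 57 and solve.
With c = 57: t = 57/57 = 1.
Check: U(57, 1) = 57.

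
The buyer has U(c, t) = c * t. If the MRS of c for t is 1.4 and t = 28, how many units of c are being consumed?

MU_c = t and MU_t = c.
MRS = MU_c/MU_t = t/c.
Substitute t = 28: MRS = 28/c. Setting 28/c = 1.4 gives c = 28/1.4 = 20.

c = 20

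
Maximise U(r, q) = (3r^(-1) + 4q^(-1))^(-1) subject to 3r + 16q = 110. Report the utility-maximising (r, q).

For CES with ρ = -1, MRS = (3/4)·(q/r)^2.
Tangency: set MRS = p_r/p_q = 3/16.
So (q/r)^2 = 0.25; taking the square root, q/r = 0.5, i.e. q = 0.5·r.
Substitute into the budget 3·r + 16·q = 110: 11·r = 110, so r* = 10 and q* = 0.5·10 = 5.

r* = 10, q* = 5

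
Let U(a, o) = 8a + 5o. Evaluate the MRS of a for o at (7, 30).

MU_a = 8, MU_o = 5, so MRS = 8/5 = 1.6 at every bundle.
At (7, 30): MRS = 1.6.
The indifference curve has slope −1.6 at this bundle.

MRS = 1.6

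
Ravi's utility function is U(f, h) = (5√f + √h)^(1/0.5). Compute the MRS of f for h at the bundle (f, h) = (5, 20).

For CES with ρ = 0.5, MRS = (5/1)·√(h/f).
At (5, 20): MRS = 10.
So at (5, 20) the consumer would give up 10 units of h for one more unit of f.

MRS = 10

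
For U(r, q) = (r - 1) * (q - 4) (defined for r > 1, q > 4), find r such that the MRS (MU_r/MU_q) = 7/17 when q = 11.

r = 18

MU_r = (q−4), MU_q = (r−1).
MRS = (q−4)/(r−1).
Substitute q = 11: MRS = 7/(r − 1). Setting this equal to 7/17 gives r − 1 = 7/(7/17) = 17, so r = 18.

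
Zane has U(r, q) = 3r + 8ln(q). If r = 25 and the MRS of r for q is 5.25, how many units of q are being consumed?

q = 14

MU_r = 3, MU_q = 8/q.
MRS = 3 ÷ (8/q).
MRS depends only on q: 0.375·q = 5.25 ⇒ q = 5.25/0.375 = 14.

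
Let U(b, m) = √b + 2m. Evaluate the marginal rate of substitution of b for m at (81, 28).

MU_b = 1/(2√b), MU_m = 2.
MRS = 1/(2√b) ÷ 2.
At (81, 28): MRS = 1/36.
The indifference curve has slope −1/36 at this bundle.

MRS = 1/36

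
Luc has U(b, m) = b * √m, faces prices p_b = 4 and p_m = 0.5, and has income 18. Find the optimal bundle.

b* = 3, m* = 12

MU_b = √m and MU_m = 0.5·b·m^(-0.5).
MRS = MU_b/MU_m = (2)·m/b.
Tangency: set MRS = p_b/p_m = 4/0.5 = 8.
So (2)·m/b = 8, i.e. m = 4·b.
Substitute into the budget 4·b + 0.5·m = 18: 6·b = 18, so b* = 3.
Then m* = 4·3 = 12.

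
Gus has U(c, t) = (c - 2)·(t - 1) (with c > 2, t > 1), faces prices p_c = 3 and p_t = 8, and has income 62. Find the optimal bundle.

MU_c = (t−1), MU_t = (c−2).
MRS = (t−1)/(c−2).
Tangency: set MRS = p_c/p_t = 3/8 = 0.375.
So (t − 1)/(c − 2) = 0.375, i.e. (t − 1) = 0.375·(c − 2).
Rewrite the budget in excess-of-subsistence terms: 3·(c − 2) + 8·(t − 1) = 62 − 3·2 − 8·1 = 48.
Substituting, 6·(c − 2) = 48, so c − 2 = 8 and c* = 10.
Then t − 1 = 0.375·8 = 3, so t* = 4.

c* = 10, t* = 4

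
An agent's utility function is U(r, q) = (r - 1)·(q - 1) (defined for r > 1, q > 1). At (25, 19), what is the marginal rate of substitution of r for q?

MRS = 0.75

MU_r = (q−1), MU_q = (r−1).
MRS = (q−1)/(r−1).
At (25, 19): MRS = 0.75.
The indifference curve has slope −0.75 at this bundle.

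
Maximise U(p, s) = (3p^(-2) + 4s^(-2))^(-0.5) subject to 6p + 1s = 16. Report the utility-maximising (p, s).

For CES with ρ = -2, MRS = (3/4)·(s/p)^3.
Tangency: set MRS = p_p/p_s = 6/1 = 6.
So (s/p)^3 = 8; taking the cube root, s/p = 2, i.e. s = 2·p.
Substitute into the budget 6·p + 1·s = 16: 8·p = 16, so p* = 2 and s* = 2·2 = 4.

p* = 2, s* = 4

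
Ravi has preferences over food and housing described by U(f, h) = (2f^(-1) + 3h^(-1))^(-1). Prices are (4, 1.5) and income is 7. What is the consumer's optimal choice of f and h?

For CES with ρ = -1, MRS = (2/3)·(h/f)^2.
Tangency: set MRS = p_f/p_h = 4/1.5 = 8/3.
So (h/f)^2 = 4; taking the square root, h/f = 2, i.e. h = 2·f.
Substitute into the budget 4·f + 1.5·h = 7: 7·f = 7, so f* = 1 and h* = 2·1 = 2.

f* = 1, h* = 2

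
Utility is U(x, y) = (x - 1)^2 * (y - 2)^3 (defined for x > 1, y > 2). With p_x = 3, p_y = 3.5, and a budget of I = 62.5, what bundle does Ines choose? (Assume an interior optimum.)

x* = 8, y* = 11

MU_x = 2·(x−1)·(y−2)^3, MU_y = 3·(x−1)^2·(y−2)^2.
MRS = (2/3)·(y−2)/(x−1).
Tangency: set MRS = p_x/p_y = 3/3.5 = 6/7.
So (2/3)·(y − 2)/(x − 1) = 6/7, i.e. (y − 2) = (9/7)·(x − 1).
Rewrite the budget in excess-of-subsistence terms: 3·(x − 1) + 3.5·(y − 2) = 62.5 − 3·1 − 3.5·2 = 52.5.
Substituting, 7.5·(x − 1) = 52.5, so x − 1 = 7 and x* = 8.
Then y − 2 = (9/7)·7 = 9, so y* = 11.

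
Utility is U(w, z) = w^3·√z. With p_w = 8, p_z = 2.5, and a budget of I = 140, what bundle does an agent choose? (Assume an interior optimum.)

w* = 15, z* = 8

MU_w = 3·w^2·√z and MU_z = 0.5·w^3·z^(-0.5).
MRS = MU_w/MU_z = (6)·z/w.
Tangency: set MRS = p_w/p_z = 8/2.5 = 3.2.
So (6)·z/w = 3.2, i.e. z = (8/15)·w.
Substitute into the budget 8·w + 2.5·z = 140: (28/3)·w = 140, so w* = 15.
Then z* = (8/15)·15 = 8.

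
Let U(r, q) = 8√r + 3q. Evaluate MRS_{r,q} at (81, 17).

MRS = 4/27

MU_r = 8/(2√r), MU_q = 3.
MRS = 8/(2√r) ÷ 3.
At (81, 17): MRS = 4/27.
That is, one extra unit of r is worth 4/27 units of q at the margin.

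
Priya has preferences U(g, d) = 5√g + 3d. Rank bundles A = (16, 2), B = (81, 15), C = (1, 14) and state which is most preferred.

Evaluate utility at each bundle:
U(A) = 26.000.
U(B) = 90.000.
U(C) = 47.000.
Highest utility is B, so B ≻ C ≻ A.

Bundle B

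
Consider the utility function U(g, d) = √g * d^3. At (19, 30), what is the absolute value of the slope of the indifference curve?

MRS = 5/19

MU_g = 0.5·g^(-0.5)·d^3 and MU_d = 3·√g·d^2.
MRS = MU_g/MU_d = (1/6)·d/g.
At (19, 30): MRS = 5/19.
So at (19, 30) the consumer would give up 5/19 units of d for one more unit of g.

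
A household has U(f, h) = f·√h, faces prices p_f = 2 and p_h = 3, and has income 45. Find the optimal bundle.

f* = 15, h* = 5

MU_f = √h and MU_h = 0.5·f·h^(-0.5).
MRS = MU_f/MU_h = (2)·h/f.
Tangency: set MRS = p_f/p_h = 2/3.
So (2)·h/f = 2/3, i.e. h = (1/3)·f.
Substitute into the budget 2·f + 3·h = 45: 3·f = 45, so f* = 15.
Then h* = (1/3)·15 = 5.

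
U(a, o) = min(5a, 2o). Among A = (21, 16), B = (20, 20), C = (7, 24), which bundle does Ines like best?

Bundle B

Evaluate utility at each bundle:
U(A) = 32.
U(B) = 40.
U(C) = 35.
Highest utility is B, so B ≻ C ≻ A.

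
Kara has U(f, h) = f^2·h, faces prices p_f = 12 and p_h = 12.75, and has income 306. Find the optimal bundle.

f* = 17, h* = 8

MU_f = 2·f·h and MU_h = f^2.
MRS = MU_f/MU_h = (2/1)·h/f.
Tangency: set MRS = p_f/p_h = 12/12.75 = 16/17.
So (2/1)·h/f = 16/17, i.e. h = (8/17)·f.
Substitute into the budget 12·f + 12.75·h = 306: 18·f = 306, so f* = 17.
Then h* = (8/17)·17 = 8.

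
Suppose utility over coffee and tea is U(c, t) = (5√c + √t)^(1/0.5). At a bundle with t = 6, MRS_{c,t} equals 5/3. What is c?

c = 54

For CES with ρ = 0.5, MRS = (5/1)·√(t/c).
Setting (5/1)·√(6/c) = 5/3 gives √(6/c) = 1/3, so 6/c = 1/9 and c = 54.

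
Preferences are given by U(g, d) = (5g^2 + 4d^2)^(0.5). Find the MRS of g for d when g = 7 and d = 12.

MRS = 35/48

For CES with ρ = 2, MRS = (5/4)·(d/g)^(-1).
At (7, 12): MRS = 35/48.
So at (7, 12) the consumer would give up 35/48 units of d for one more unit of g.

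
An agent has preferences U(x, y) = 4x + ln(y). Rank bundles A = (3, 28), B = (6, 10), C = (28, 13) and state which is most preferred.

Bundle C

Evaluate utility at each bundle:
U(A) = 15.332.
U(B) = 26.303.
U(C) = 114.565.
Highest utility is C, so C ≻ B ≻ A.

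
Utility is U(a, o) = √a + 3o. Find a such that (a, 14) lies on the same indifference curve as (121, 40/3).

a = 81

U(121, 40/3) = 51.
Set U(a, 14) = 51 and solve.
With o = 14: √a = 51 − 3·14 = 9, so √a = 9 and a = 81.
Check: U(81, 14) = 51.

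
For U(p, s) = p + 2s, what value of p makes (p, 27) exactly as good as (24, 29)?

U(24, 29) = 82.
Set U(p, 27) = 82 and solve.
p + 2·27 = 82 ⇒ p = 28 ⇒ p = 28.
Check: U(28, 27) = 82.

p = 28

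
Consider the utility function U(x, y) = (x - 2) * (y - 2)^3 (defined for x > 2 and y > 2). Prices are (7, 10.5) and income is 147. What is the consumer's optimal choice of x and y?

x* = 6, y* = 10

MU_x = (y−2)^3, MU_y = 3·(x−2)·(y−2)^2.
MRS = (1/3)·(y−2)/(x−2).
Tangency: set MRS = p_x/p_y = 7/10.5 = 2/3.
So (1/3)·(y − 2)/(x − 2) = 2/3, i.e. (y − 2) = 2·(x − 2).
Rewrite the budget in excess-of-subsistence terms: 7·(x − 2) + 10.5·(y − 2) = 147 − 7·2 − 10.5·2 = 112.
Substituting, 28·(x − 2) = 112, so x − 2 = 4 and x* = 6.
Then y − 2 = 2·4 = 8, so y* = 10.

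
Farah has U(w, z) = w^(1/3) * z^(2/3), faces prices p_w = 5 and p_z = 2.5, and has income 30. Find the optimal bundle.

MU_w = 1/3·w^(-2/3)·z^(2/3) and MU_z = 2/3·w^(1/3)·z^(-1/3).
MRS = MU_w/MU_z = (0.5)·z/w.
Tangency: set MRS = p_w/p_z = 5/2.5 = 2.
So (0.5)·z/w = 2, i.e. z = 4·w.
Substitute into the budget 5·w + 2.5·z = 30: 15·w = 30, so w* = 2.
Then z* = 4·2 = 8.

w* = 2, z* = 8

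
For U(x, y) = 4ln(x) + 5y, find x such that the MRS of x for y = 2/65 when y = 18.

x = 26

MU_x = 4/x, MU_y = 5.
MRS = 4/x ÷ 5.
MRS depends only on x: 0.8/x = 2/65 ⇒ x = 0.8/(2/65) = 26.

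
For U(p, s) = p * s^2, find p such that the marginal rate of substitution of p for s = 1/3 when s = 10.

MU_p = s^2 and MU_s = 2·p·s.
MRS = MU_p/MU_s = (1/2)·s/p.
Substitute s = 10: MRS = 5/p. Setting 5/p = 1/3 gives p = 5/(1/3) = 15.

p = 15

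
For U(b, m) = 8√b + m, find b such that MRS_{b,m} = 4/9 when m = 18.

MU_b = 8/(2√b), MU_m = 1.
MRS = 8/(2√b) ÷ 1.
MRS depends only on b: 4/√b = 4/9 ⇒ √b = 4/(4/9) = 9 ⇒ b = 81.

b = 81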